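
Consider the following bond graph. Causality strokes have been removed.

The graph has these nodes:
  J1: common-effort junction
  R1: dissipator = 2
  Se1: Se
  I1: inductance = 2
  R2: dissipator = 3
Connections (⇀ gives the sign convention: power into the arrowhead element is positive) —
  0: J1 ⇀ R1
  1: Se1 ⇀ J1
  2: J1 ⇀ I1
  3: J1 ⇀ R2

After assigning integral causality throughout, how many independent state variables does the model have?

bond 1 |J1  (source Se1 imposes e)
bond 0 |R1  (common-e at J1 fixed by 1)
bond 2 |I1  (J1 effort already set via bond 1)
bond 3 |R2  (J1 effort already set via bond 1)

1  (I1 all integral)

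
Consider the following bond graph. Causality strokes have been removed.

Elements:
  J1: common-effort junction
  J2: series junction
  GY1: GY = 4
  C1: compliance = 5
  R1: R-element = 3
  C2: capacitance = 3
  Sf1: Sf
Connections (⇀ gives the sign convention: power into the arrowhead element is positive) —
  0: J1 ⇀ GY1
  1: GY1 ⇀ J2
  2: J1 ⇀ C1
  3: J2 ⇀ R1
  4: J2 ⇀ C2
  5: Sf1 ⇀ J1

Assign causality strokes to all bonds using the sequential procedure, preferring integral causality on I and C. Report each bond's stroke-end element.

#0 →GY1
#1 →GY1
#2 →J1
#3 →J2
#4 →J2
#5 →Sf1

β5 |Sf1  (Sf1 fixes flow; stroke at Sf1)
β2 |J1  (C1: C, integral causality)
β0 |GY1  (J1 effort already set via bond 2)
β1 |GY1  (GY GY1: same side as bond 0)
β3 |J2  (1-jn J2 has f-setter on 1)
β4 |J2  (J2 flow already set via bond 1)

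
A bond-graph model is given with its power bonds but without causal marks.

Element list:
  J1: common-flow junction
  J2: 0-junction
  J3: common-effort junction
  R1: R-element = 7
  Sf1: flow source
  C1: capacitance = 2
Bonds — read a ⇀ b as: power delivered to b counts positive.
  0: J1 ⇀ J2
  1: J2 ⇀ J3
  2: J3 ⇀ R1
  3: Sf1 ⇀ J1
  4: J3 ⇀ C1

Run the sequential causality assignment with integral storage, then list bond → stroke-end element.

bond 0 →J1
bond 1 →J2
bond 2 →R1
bond 3 →Sf1
bond 4 →J3

β3 →Sf1  (Sf1 fixes flow; stroke at Sf1)
β0 →J1  (J1: bond 3 brought flow, rest push out)
β1 →J2  (J2: last free bond brings effort in)
β4 →J3  (C1: C, integral causality)
β2 →R1  (common-e at J3 fixed by 4)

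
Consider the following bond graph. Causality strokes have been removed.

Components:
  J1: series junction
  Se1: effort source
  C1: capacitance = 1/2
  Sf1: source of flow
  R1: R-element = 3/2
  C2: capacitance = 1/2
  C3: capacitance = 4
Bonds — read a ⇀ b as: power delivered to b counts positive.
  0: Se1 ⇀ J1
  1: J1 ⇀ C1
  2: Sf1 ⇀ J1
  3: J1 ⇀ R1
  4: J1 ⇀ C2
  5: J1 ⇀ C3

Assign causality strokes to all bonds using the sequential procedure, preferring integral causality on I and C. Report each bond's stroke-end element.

b0 |J1
b1 |J1
b2 |Sf1
b3 |J1
b4 |J1
b5 |J1

#0 stroke→J1  (Se1 fixes effort; stroke away)
#2 stroke→Sf1  (Sf1 (Sf) sets flow on bond)
#1 stroke→J1  (J1 flow already set via bond 2)
#3 stroke→J1  (1-jn J1 has f-setter on 2)
#4 stroke→J1  (1-jn J1 has f-setter on 2)
#5 stroke→J1  (common-f at J1 fixed by 2)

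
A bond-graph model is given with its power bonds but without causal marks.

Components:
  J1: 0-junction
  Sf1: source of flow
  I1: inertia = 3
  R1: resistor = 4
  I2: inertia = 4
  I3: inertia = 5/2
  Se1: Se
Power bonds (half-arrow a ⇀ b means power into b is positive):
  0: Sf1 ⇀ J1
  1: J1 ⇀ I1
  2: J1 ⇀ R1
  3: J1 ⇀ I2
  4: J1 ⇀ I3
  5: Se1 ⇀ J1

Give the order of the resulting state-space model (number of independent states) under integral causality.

3  (I1, I2, I3 all integral)

β0 stroke→Sf1  (Sf1 (Sf) sets flow on bond)
β5 stroke→J1  (Se1 fixes effort; stroke away)
β1 stroke→I1  (J1 effort already set via bond 5)
β2 stroke→R1  (J1 effort already set via bond 5)
β3 stroke→I2  (common-e at J1 fixed by 5)
β4 stroke→I3  (0-jn J1 has e-setter on 5)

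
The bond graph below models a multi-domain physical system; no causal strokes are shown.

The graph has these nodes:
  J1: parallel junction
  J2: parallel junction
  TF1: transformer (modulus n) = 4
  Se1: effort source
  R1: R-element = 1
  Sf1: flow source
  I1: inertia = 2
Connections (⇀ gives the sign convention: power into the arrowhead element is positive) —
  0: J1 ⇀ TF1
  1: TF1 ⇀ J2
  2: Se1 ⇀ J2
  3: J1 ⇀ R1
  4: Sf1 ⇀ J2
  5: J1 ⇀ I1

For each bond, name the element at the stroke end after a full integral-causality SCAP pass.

bond 0 →J1
bond 1 →TF1
bond 2 →J2
bond 3 →R1
bond 4 →Sf1
bond 5 →I1

β2 |J2  (Se1: effort source, stroke at far end)
β4 |Sf1  (Sf1: flow source, stroke at near end)
β1 |TF1  (0-jn J2 has e-setter on 2)
β0 |J1  (through TF1, causality passes straight; one stroke at TF1)
β3 |R1  (common-e at J1 fixed by 0)
β5 |I1  (0-jn J1 has e-setter on 0)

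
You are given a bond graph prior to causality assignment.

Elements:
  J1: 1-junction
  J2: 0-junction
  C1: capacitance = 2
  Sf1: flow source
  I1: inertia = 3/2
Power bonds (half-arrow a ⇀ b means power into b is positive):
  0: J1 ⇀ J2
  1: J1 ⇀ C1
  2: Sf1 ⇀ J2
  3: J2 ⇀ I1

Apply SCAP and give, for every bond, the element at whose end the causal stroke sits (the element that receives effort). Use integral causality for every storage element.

β0 |J2
β1 |J1
β2 |Sf1
β3 |I1

bond 2 stroke→Sf1  (Sf1 fixes flow; stroke at Sf1)
bond 1 stroke→J1  (C1: C, integral causality)
bond 0 stroke→J2  (only one flow-in slot at J1)
bond 3 stroke→I1  (0-jn J2 has e-setter on 0)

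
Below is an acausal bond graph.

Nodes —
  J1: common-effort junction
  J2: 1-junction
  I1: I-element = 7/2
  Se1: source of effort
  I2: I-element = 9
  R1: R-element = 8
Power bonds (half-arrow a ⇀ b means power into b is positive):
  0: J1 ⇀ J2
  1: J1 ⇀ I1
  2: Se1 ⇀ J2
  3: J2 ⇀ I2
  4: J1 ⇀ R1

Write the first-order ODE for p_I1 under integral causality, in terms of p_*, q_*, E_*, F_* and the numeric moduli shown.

dp_I1/dt = -16*p_I1/7 - 8*p_I2/9

#2 stroke→J2  (Se1 (Se) sets effort on bond)
#1 stroke→I1  (I1 integral (f out))
#3 stroke→I2  (I2 outputs flow p/I2)
#0 stroke→J2  (common-f at J2 fixed by 3)
#4 stroke→J1  (only one effort-in slot at J1)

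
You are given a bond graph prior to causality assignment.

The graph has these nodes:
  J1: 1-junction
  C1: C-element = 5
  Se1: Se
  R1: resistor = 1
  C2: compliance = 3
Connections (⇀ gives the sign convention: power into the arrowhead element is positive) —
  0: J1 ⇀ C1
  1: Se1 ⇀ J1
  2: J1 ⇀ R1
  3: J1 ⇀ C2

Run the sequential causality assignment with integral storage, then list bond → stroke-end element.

b1 stroke at J1  (Se1: effort source, stroke at far end)
b0 stroke at J1  (prefer integral on C1)
b3 stroke at J1  (C2: C, integral causality)
b2 stroke at R1  (J1: last free bond brings flow in)

bond 0 →J1
bond 1 →J1
bond 2 →R1
bond 3 →J1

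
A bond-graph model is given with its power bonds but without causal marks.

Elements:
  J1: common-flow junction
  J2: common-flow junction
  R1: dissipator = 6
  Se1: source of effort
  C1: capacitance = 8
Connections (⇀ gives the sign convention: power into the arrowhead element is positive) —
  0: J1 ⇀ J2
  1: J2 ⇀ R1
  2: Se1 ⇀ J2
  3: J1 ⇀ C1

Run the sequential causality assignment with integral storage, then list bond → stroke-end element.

b0 |J2
b1 |R1
b2 |J2
b3 |J1

b2 stroke→J2  (source Se1 imposes e)
b3 stroke→J1  (prefer integral on C1)
b0 stroke→J2  (closing 1-jn rule on J1)
b1 stroke→R1  (only one flow-in slot at J2)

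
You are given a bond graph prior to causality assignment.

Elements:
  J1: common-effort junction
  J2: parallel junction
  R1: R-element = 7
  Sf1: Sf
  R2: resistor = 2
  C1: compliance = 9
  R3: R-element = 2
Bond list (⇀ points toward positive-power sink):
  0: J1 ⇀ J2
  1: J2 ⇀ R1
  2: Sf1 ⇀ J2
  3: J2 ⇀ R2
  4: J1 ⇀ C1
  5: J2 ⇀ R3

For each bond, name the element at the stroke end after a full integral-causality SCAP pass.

bond 2 |Sf1  (Sf1 (Sf) sets flow on bond)
bond 4 |J1  (prefer integral on C1)
bond 0 |J2  (0-jn J1 has e-setter on 4)
bond 1 |R1  (J2: bond 0 brought effort, rest push out)
bond 3 |R2  (J2: bond 0 brought effort, rest push out)
bond 5 |R3  (J2: bond 0 brought effort, rest push out)

b0 stroke→J2
b1 stroke→R1
b2 stroke→Sf1
b3 stroke→R2
b4 stroke→J1
b5 stroke→R3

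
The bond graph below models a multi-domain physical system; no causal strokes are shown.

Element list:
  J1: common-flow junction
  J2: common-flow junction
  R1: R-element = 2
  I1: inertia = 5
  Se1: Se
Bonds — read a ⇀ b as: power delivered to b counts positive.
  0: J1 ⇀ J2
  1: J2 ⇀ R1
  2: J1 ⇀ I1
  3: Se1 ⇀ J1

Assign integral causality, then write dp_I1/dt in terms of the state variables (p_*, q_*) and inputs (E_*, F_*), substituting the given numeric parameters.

bond 3 |J1  (Se1 (Se) sets effort on bond)
bond 2 |I1  (prefer integral on I1)
bond 0 |J1  (J1: bond 2 brought flow, rest push out)
bond 1 |J2  (common-f at J2 fixed by 0)

dp_I1/dt = E_Se1 - 2*p_I1/5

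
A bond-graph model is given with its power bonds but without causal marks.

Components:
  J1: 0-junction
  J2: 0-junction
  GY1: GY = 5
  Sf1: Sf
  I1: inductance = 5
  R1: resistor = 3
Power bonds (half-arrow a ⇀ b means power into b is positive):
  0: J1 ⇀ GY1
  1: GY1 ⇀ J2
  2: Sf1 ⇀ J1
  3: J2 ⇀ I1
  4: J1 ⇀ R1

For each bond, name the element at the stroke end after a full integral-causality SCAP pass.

β2 →Sf1  (Sf1: flow source, stroke at near end)
β3 →I1  (I1 outputs flow p/I1)
β1 →J2  (J2 needs exactly one e-in)
β0 →J1  (through GY1, causality inverts; strokes same side of GY1)
β4 →R1  (J1 effort already set via bond 0)

#0 →J1
#1 →J2
#2 →Sf1
#3 →I1
#4 →R1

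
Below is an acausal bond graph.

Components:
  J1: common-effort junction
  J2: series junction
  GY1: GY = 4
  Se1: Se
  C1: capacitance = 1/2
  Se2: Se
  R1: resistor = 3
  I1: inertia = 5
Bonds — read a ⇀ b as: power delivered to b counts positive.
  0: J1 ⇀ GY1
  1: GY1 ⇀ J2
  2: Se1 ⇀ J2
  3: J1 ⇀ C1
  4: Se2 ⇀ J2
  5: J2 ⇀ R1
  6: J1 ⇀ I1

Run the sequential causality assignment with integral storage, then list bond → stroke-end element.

β0 stroke→GY1
β1 stroke→GY1
β2 stroke→J2
β3 stroke→J1
β4 stroke→J2
β5 stroke→J2
β6 stroke→I1

#2 stroke at J2  (Se1 (Se) sets effort on bond)
#4 stroke at J2  (Se2 fixes effort; stroke away)
#3 stroke at J1  (C1 outputs effort q/C1)
#0 stroke at GY1  (common-e at J1 fixed by 3)
#6 stroke at I1  (J1 effort already set via bond 3)
#1 stroke at GY1  (GY GY1: same side as bond 0)
#5 stroke at J2  (J2 flow already set via bond 1)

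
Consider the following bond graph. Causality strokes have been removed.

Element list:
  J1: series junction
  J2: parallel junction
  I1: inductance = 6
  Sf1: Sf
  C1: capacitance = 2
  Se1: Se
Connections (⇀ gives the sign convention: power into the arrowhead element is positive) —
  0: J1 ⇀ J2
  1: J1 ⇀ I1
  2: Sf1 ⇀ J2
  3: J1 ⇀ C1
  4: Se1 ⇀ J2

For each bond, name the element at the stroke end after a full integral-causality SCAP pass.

b2 stroke at Sf1  (source Sf1 imposes f)
b4 stroke at J2  (Se1 (Se) sets effort on bond)
b0 stroke at J1  (J2 effort already set via bond 4)
b1 stroke at I1  (prefer integral on I1)
b3 stroke at J1  (J1 flow already set via bond 1)

β0 stroke at J1
β1 stroke at I1
β2 stroke at Sf1
β3 stroke at J1
β4 stroke at J2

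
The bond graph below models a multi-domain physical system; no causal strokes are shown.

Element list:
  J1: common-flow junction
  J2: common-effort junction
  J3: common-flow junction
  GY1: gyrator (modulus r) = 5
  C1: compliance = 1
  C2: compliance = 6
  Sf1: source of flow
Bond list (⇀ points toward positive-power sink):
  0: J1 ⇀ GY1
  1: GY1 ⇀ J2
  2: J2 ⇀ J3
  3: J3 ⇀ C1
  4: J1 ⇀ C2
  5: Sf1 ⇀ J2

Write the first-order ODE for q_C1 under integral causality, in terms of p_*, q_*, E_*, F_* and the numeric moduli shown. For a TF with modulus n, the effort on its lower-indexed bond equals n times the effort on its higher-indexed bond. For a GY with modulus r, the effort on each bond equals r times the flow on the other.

#5 →Sf1  (Sf1: flow source, stroke at near end)
#3 →J3  (prefer integral on C1)
#2 →J2  (J3 needs exactly one f-in)
#1 →GY1  (0-jn J2 has e-setter on 2)
#0 →GY1  (through GY1, causality inverts; strokes same side of GY1)
#4 →J1  (1-jn J1 has f-setter on 0)

dq_C1/dt = F_Sf1 - q_C2/30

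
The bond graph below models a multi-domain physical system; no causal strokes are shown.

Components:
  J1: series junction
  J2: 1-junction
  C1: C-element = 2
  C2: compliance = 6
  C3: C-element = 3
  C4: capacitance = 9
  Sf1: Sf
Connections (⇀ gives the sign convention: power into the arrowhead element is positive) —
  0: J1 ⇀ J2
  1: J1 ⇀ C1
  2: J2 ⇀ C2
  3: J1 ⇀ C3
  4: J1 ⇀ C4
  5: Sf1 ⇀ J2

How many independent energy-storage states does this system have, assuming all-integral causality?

4  (C1, C2, C3, C4 all integral)

β5 |Sf1  (Sf1: flow source, stroke at near end)
β0 |J2  (J2 flow already set via bond 5)
β2 |J2  (1-jn J2 has f-setter on 5)
β1 |J1  (J1: bond 0 brought flow, rest push out)
β3 |J1  (1-jn J1 has f-setter on 0)
β4 |J1  (common-f at J1 fixed by 0)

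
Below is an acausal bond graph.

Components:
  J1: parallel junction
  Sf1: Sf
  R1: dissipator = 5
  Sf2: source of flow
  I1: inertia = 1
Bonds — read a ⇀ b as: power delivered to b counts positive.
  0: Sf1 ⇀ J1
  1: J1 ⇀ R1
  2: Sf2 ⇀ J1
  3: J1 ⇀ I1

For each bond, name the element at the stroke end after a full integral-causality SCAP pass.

bond 0 stroke→Sf1
bond 1 stroke→J1
bond 2 stroke→Sf2
bond 3 stroke→I1

bond 0 stroke at Sf1  (Sf1 fixes flow; stroke at Sf1)
bond 2 stroke at Sf2  (Sf2: flow source, stroke at near end)
bond 3 stroke at I1  (I1 outputs flow p/I1)
bond 1 stroke at J1  (J1 needs exactly one e-in)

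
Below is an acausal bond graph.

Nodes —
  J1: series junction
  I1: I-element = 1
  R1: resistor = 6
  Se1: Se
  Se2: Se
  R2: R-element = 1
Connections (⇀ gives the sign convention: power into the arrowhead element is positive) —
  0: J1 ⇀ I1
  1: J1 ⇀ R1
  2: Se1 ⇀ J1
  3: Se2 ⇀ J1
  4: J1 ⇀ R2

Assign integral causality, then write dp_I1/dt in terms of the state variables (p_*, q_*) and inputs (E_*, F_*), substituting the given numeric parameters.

bond 2 stroke→J1  (Se1 fixes effort; stroke away)
bond 3 stroke→J1  (Se2: effort source, stroke at far end)
bond 0 stroke→I1  (I1 integral (f out))
bond 1 stroke→J1  (J1 flow already set via bond 0)
bond 4 stroke→J1  (common-f at J1 fixed by 0)

dp_I1/dt = E_Se1 + E_Se2 - 7*p_I1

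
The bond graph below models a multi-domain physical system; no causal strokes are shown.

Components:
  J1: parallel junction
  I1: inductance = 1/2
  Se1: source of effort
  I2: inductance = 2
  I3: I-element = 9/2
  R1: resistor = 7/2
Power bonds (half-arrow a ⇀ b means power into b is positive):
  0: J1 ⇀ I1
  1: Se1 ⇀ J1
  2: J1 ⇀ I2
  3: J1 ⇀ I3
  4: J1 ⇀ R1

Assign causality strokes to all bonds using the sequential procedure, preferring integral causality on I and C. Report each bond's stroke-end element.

bond 1 →J1  (Se1 fixes effort; stroke away)
bond 0 →I1  (J1 effort already set via bond 1)
bond 2 →I2  (J1 effort already set via bond 1)
bond 3 →I3  (0-jn J1 has e-setter on 1)
bond 4 →R1  (0-jn J1 has e-setter on 1)

bond 0 →I1
bond 1 →J1
bond 2 →I2
bond 3 →I3
bond 4 →R1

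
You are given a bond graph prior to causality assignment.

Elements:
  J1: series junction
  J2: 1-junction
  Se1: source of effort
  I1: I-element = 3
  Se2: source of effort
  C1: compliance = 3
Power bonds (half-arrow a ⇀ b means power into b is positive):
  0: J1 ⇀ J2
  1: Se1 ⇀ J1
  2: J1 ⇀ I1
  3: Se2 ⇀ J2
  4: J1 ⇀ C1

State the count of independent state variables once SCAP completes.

2  (C1, I1 all integral)

β1 stroke→J1  (source Se1 imposes e)
β3 stroke→J2  (Se2 fixes effort; stroke away)
β0 stroke→J1  (only one flow-in slot at J2)
β2 stroke→I1  (I1 integral (f out))
β4 stroke→J1  (J1: bond 2 brought flow, rest push out)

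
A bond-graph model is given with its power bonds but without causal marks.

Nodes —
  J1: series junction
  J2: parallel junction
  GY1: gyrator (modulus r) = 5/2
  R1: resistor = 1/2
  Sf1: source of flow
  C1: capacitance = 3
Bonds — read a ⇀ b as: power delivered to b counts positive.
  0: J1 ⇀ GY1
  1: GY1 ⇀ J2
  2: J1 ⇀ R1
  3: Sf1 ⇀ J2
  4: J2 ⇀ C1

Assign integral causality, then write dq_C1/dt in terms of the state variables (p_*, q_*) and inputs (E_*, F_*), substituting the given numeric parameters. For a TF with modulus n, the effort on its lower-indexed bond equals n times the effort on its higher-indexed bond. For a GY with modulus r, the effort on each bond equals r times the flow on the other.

dq_C1/dt = F_Sf1 - 2*q_C1/75

bond 3 →Sf1  (Sf1 (Sf) sets flow on bond)
bond 4 →J2  (C1 integral (e out))
bond 1 →GY1  (common-e at J2 fixed by 4)
bond 0 →GY1  (GY GY1: same side as bond 1)
bond 2 →J1  (1-jn J1 has f-setter on 0)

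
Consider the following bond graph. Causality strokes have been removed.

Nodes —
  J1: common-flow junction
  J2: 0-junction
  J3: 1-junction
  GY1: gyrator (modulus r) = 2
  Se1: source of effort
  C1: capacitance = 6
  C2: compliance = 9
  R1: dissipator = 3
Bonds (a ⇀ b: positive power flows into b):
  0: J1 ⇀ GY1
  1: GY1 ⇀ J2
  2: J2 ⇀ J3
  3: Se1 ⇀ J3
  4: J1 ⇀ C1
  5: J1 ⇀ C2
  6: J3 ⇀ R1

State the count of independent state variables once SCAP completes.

2  (C1, C2 all integral)

b3 →J3  (source Se1 imposes e)
b4 →J1  (C1: C, integral causality)
b5 →J1  (C2: C, integral causality)
b0 →GY1  (only one flow-in slot at J1)
b1 →GY1  (GY1: gyrator matches bond 0)
b2 →J2  (closing 0-jn rule on J2)
b6 →J3  (1-jn J3 has f-setter on 2)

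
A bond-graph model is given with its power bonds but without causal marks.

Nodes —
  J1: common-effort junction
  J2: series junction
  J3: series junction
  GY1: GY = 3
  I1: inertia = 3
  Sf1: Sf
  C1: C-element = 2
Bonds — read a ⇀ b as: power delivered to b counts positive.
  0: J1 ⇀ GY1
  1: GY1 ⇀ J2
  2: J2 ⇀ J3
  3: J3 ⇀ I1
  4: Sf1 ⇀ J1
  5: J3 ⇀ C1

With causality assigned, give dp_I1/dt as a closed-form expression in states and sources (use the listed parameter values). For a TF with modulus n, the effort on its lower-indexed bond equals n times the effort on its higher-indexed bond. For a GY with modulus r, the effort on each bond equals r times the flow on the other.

b4 stroke at Sf1  (Sf1 fixes flow; stroke at Sf1)
b0 stroke at J1  (J1 needs exactly one e-in)
b1 stroke at J2  (through GY1, causality inverts; strokes same side of GY1)
b2 stroke at J3  (only one flow-in slot at J2)
b3 stroke at I1  (I1 outputs flow p/I1)
b5 stroke at J3  (1-jn J3 has f-setter on 3)

dp_I1/dt = 3*F_Sf1 - q_C1/2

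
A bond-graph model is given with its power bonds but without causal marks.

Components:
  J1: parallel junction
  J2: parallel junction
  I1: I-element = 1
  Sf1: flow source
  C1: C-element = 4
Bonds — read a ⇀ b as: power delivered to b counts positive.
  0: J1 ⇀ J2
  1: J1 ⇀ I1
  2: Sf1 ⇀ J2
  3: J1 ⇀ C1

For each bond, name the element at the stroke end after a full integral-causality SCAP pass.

bond 2 stroke→Sf1  (Sf1: flow source, stroke at near end)
bond 0 stroke→J2  (J2: last free bond brings effort in)
bond 1 stroke→I1  (I1 integral (f out))
bond 3 stroke→J1  (only one effort-in slot at J1)

bond 0 stroke→J2
bond 1 stroke→I1
bond 2 stroke→Sf1
bond 3 stroke→J1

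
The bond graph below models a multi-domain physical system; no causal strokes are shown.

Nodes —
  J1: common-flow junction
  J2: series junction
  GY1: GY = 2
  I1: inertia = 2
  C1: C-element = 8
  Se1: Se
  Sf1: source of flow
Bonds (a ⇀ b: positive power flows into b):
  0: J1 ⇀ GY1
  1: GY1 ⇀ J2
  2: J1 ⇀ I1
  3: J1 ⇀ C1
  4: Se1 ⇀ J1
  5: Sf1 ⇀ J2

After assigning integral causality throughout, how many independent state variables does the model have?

#4 →J1  (Se1 (Se) sets effort on bond)
#5 →Sf1  (Sf1 (Sf) sets flow on bond)
#1 →J2  (J2: bond 5 brought flow, rest push out)
#0 →J1  (GY GY1: same side as bond 1)
#2 →I1  (prefer integral on I1)
#3 →J1  (common-f at J1 fixed by 2)

2  (C1, I1 all integral)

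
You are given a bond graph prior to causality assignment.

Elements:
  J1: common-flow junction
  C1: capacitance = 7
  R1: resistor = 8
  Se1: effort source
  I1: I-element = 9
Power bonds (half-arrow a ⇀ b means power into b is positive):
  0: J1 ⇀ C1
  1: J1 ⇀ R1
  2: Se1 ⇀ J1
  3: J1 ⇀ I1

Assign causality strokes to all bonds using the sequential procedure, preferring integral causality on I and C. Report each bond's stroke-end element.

β0 stroke at J1
β1 stroke at J1
β2 stroke at J1
β3 stroke at I1

b2 stroke at J1  (Se1: effort source, stroke at far end)
b0 stroke at J1  (prefer integral on C1)
b3 stroke at I1  (I1 integral (f out))
b1 stroke at J1  (common-f at J1 fixed by 3)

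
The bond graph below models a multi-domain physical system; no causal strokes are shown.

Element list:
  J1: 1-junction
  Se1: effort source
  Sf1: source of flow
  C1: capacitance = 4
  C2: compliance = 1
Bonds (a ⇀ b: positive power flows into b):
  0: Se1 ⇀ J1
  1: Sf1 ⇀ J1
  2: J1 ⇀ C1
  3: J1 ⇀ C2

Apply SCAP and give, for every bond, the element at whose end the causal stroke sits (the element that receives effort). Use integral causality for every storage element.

β0 stroke at J1  (Se1 fixes effort; stroke away)
β1 stroke at Sf1  (Sf1 (Sf) sets flow on bond)
β2 stroke at J1  (J1 flow already set via bond 1)
β3 stroke at J1  (1-jn J1 has f-setter on 1)

b0 →J1
b1 →Sf1
b2 →J1
b3 →J1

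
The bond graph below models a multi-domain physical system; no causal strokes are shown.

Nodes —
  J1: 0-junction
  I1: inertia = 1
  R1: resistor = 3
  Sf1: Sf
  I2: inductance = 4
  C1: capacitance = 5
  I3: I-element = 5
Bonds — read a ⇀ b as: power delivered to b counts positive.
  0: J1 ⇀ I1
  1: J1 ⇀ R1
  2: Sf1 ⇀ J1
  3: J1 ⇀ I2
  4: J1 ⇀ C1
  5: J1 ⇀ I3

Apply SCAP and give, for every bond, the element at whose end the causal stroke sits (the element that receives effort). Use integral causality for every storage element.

#2 stroke→Sf1  (Sf1 (Sf) sets flow on bond)
#0 stroke→I1  (I1 outputs flow p/I1)
#3 stroke→I2  (I2 integral (f out))
#4 stroke→J1  (prefer integral on C1)
#1 stroke→R1  (common-e at J1 fixed by 4)
#5 stroke→I3  (J1 effort already set via bond 4)

β0 |I1
β1 |R1
β2 |Sf1
β3 |I2
β4 |J1
β5 |I3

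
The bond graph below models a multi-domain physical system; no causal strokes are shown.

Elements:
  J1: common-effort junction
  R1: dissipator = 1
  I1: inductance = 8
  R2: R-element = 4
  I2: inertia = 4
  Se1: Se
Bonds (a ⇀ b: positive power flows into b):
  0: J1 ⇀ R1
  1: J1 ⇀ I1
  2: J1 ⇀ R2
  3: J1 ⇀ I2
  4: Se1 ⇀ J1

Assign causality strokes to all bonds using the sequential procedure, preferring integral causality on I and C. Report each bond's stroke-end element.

b0 stroke→R1
b1 stroke→I1
b2 stroke→R2
b3 stroke→I2
b4 stroke→J1

#4 stroke at J1  (source Se1 imposes e)
#0 stroke at R1  (0-jn J1 has e-setter on 4)
#1 stroke at I1  (J1 effort already set via bond 4)
#2 stroke at R2  (J1: bond 4 brought effort, rest push out)
#3 stroke at I2  (J1: bond 4 brought effort, rest push out)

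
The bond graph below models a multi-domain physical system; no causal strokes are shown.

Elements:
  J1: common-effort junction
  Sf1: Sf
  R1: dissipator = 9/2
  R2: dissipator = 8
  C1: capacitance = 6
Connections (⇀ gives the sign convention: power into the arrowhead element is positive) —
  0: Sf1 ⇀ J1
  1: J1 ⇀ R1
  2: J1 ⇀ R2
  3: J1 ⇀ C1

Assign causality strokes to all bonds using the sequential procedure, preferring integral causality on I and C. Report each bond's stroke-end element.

β0 stroke at Sf1
β1 stroke at R1
β2 stroke at R2
β3 stroke at J1

β0 stroke→Sf1  (Sf1 (Sf) sets flow on bond)
β3 stroke→J1  (C1: C, integral causality)
β1 stroke→R1  (common-e at J1 fixed by 3)
β2 stroke→R2  (common-e at J1 fixed by 3)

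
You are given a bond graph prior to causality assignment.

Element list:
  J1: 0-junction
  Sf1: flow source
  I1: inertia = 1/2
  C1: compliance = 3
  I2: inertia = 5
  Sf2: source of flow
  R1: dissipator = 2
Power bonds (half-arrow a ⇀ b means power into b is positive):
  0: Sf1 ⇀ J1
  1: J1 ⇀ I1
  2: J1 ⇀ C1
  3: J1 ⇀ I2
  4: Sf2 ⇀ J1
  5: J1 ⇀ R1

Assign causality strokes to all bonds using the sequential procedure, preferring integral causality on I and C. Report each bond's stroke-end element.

b0 stroke→Sf1  (source Sf1 imposes f)
b4 stroke→Sf2  (Sf2: flow source, stroke at near end)
b1 stroke→I1  (prefer integral on I1)
b2 stroke→J1  (C1 integral (e out))
b3 stroke→I2  (J1: bond 2 brought effort, rest push out)
b5 stroke→R1  (J1 effort already set via bond 2)

β0 stroke→Sf1
β1 stroke→I1
β2 stroke→J1
β3 stroke→I2
β4 stroke→Sf2
β5 stroke→R1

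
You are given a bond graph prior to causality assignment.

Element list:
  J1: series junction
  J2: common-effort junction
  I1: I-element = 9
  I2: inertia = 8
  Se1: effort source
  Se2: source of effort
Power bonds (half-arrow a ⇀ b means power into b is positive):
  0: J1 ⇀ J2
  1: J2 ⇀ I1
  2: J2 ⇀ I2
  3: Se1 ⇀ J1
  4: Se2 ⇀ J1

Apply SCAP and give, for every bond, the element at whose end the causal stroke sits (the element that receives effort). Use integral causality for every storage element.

bond 3 |J1  (Se1: effort source, stroke at far end)
bond 4 |J1  (source Se2 imposes e)
bond 0 |J2  (J1 needs exactly one f-in)
bond 1 |I1  (J2: bond 0 brought effort, rest push out)
bond 2 |I2  (common-e at J2 fixed by 0)

#0 →J2
#1 →I1
#2 →I2
#3 →J1
#4 →J1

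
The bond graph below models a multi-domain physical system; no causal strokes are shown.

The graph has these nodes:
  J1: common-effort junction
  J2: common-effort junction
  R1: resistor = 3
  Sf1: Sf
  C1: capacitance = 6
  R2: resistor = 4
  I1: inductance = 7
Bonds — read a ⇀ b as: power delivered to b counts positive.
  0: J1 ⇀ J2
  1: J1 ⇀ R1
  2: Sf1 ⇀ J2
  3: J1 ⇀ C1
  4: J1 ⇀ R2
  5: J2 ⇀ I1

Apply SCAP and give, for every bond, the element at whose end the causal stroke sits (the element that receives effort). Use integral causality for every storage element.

#0 stroke at J2
#1 stroke at R1
#2 stroke at Sf1
#3 stroke at J1
#4 stroke at R2
#5 stroke at I1

b2 |Sf1  (Sf1 (Sf) sets flow on bond)
b3 |J1  (C1 integral (e out))
b0 |J2  (J1: bond 3 brought effort, rest push out)
b1 |R1  (J1: bond 3 brought effort, rest push out)
b4 |R2  (J1 effort already set via bond 3)
b5 |I1  (0-jn J2 has e-setter on 0)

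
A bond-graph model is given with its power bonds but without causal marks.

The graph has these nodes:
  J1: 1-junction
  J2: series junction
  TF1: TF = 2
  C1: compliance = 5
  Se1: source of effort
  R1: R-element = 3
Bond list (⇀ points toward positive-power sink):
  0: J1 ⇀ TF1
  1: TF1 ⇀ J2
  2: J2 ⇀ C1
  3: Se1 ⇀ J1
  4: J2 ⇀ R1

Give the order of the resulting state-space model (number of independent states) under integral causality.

β3 stroke at J1  (Se1: effort source, stroke at far end)
β0 stroke at TF1  (closing 1-jn rule on J1)
β1 stroke at J2  (TF1 one-in-one-out from 0)
β2 stroke at J2  (C1: C, integral causality)
β4 stroke at R1  (J2 needs exactly one f-in)

1  (C1 all integral)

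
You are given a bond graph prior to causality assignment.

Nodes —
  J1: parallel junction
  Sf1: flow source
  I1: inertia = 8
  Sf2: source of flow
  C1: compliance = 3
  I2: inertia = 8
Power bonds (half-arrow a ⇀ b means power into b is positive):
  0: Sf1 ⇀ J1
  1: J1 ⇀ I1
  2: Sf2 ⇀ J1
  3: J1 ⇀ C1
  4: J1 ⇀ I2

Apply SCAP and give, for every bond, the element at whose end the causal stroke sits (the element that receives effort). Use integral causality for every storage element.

bond 0 stroke→Sf1  (Sf1 fixes flow; stroke at Sf1)
bond 2 stroke→Sf2  (Sf2 (Sf) sets flow on bond)
bond 1 stroke→I1  (prefer integral on I1)
bond 3 stroke→J1  (prefer integral on C1)
bond 4 stroke→I2  (J1 effort already set via bond 3)

#0 stroke→Sf1
#1 stroke→I1
#2 stroke→Sf2
#3 stroke→J1
#4 stroke→I2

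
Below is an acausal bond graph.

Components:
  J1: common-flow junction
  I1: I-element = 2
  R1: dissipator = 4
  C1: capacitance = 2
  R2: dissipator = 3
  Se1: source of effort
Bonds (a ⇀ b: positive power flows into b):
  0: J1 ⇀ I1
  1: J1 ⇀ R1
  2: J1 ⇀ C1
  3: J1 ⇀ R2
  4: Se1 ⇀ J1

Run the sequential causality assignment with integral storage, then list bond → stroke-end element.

b4 stroke at J1  (Se1 fixes effort; stroke away)
b0 stroke at I1  (I1 outputs flow p/I1)
b1 stroke at J1  (J1 flow already set via bond 0)
b2 stroke at J1  (1-jn J1 has f-setter on 0)
b3 stroke at J1  (J1: bond 0 brought flow, rest push out)

b0 →I1
b1 →J1
b2 →J1
b3 →J1
b4 →J1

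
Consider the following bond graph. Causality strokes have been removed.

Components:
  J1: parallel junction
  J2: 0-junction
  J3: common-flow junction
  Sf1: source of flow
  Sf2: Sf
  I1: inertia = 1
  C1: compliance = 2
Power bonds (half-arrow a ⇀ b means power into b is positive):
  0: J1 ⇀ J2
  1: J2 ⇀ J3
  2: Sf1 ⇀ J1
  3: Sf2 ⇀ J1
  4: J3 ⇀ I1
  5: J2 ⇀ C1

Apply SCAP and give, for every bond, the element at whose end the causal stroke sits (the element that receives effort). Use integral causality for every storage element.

#2 →Sf1  (Sf1 (Sf) sets flow on bond)
#3 →Sf2  (Sf2: flow source, stroke at near end)
#0 →J1  (J1 needs exactly one e-in)
#4 →I1  (I1 outputs flow p/I1)
#1 →J3  (J3: bond 4 brought flow, rest push out)
#5 →J2  (J2 needs exactly one e-in)

#0 stroke at J1
#1 stroke at J3
#2 stroke at Sf1
#3 stroke at Sf2
#4 stroke at I1
#5 stroke at J2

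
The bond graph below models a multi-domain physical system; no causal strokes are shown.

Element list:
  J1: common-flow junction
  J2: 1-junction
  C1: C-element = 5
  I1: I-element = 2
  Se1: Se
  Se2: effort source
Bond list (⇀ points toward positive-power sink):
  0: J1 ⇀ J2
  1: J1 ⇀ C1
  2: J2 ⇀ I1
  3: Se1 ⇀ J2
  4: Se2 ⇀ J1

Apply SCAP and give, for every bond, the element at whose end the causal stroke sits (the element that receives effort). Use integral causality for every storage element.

β0 stroke→J2
β1 stroke→J1
β2 stroke→I1
β3 stroke→J2
β4 stroke→J1

bond 3 stroke at J2  (Se1 fixes effort; stroke away)
bond 4 stroke at J1  (Se2 (Se) sets effort on bond)
bond 1 stroke at J1  (C1 integral (e out))
bond 0 stroke at J2  (only one flow-in slot at J1)
bond 2 stroke at I1  (only one flow-in slot at J2)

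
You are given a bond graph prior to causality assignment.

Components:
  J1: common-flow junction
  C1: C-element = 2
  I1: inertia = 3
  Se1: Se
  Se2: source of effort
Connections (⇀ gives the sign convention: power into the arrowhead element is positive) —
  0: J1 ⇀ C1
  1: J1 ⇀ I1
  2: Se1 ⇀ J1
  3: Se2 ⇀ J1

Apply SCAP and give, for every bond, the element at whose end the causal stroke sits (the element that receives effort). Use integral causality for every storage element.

b2 stroke→J1  (Se1 (Se) sets effort on bond)
b3 stroke→J1  (Se2 (Se) sets effort on bond)
b0 stroke→J1  (prefer integral on C1)
b1 stroke→I1  (J1 needs exactly one f-in)

bond 0 stroke→J1
bond 1 stroke→I1
bond 2 stroke→J1
bond 3 stroke→J1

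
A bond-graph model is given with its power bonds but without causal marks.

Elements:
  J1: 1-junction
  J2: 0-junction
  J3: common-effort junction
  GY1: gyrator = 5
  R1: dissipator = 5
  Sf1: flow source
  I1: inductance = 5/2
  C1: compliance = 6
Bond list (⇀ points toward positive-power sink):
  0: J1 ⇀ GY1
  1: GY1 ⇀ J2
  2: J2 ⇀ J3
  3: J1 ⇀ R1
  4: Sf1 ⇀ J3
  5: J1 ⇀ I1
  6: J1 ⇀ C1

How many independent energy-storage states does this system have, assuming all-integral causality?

b4 |Sf1  (Sf1 (Sf) sets flow on bond)
b2 |J3  (only one effort-in slot at J3)
b1 |J2  (J2: last free bond brings effort in)
b0 |J1  (GY1 both-in/both-out from 1)
b5 |I1  (I1: I, integral causality)
b3 |J1  (common-f at J1 fixed by 5)
b6 |J1  (1-jn J1 has f-setter on 5)

2  (C1, I1 all integral)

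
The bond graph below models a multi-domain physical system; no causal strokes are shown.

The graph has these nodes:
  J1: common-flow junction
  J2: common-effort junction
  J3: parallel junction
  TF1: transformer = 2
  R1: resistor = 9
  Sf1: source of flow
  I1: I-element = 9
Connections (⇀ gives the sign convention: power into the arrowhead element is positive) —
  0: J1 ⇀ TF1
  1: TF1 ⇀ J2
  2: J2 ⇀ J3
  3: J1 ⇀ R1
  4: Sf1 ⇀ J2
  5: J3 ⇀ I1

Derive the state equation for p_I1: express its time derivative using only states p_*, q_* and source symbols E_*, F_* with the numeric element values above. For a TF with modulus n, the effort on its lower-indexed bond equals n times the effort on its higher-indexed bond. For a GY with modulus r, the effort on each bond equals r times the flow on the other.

dp_I1/dt = 9*F_Sf1/4 - p_I1/4

bond 4 stroke at Sf1  (Sf1 (Sf) sets flow on bond)
bond 5 stroke at I1  (I1: I, integral causality)
bond 2 stroke at J3  (only one effort-in slot at J3)
bond 1 stroke at J2  (J2: last free bond brings effort in)
bond 0 stroke at TF1  (TF TF1: opposite of bond 1)
bond 3 stroke at J1  (1-jn J1 has f-setter on 0)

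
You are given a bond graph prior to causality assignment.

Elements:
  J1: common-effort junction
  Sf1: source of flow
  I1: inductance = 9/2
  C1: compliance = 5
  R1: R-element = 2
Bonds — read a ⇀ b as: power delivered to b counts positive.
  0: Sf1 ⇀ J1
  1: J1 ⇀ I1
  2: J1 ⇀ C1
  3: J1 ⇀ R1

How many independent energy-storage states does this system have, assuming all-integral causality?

2  (C1, I1 all integral)

β0 →Sf1  (Sf1: flow source, stroke at near end)
β1 →I1  (I1 integral (f out))
β2 →J1  (prefer integral on C1)
β3 →R1  (J1: bond 2 brought effort, rest push out)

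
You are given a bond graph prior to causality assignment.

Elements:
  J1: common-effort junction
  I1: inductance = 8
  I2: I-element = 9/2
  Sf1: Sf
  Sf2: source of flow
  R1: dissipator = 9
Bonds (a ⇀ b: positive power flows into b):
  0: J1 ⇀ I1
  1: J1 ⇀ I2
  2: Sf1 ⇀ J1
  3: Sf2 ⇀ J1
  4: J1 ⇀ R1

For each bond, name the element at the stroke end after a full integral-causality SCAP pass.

bond 0 →I1
bond 1 →I2
bond 2 →Sf1
bond 3 →Sf2
bond 4 →J1

#2 stroke at Sf1  (Sf1: flow source, stroke at near end)
#3 stroke at Sf2  (source Sf2 imposes f)
#0 stroke at I1  (prefer integral on I1)
#1 stroke at I2  (I2 outputs flow p/I2)
#4 stroke at J1  (J1 needs exactly one e-in)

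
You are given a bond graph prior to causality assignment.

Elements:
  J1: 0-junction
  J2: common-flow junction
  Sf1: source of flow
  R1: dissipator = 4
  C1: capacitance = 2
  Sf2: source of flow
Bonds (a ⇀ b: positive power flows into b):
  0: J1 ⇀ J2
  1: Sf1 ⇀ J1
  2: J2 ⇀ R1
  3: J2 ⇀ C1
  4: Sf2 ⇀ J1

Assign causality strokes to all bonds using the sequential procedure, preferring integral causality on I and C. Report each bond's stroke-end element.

#1 →Sf1  (source Sf1 imposes f)
#4 →Sf2  (Sf2 (Sf) sets flow on bond)
#0 →J1  (J1: last free bond brings effort in)
#2 →J2  (common-f at J2 fixed by 0)
#3 →J2  (J2: bond 0 brought flow, rest push out)

#0 →J1
#1 →Sf1
#2 →J2
#3 →J2
#4 →Sf2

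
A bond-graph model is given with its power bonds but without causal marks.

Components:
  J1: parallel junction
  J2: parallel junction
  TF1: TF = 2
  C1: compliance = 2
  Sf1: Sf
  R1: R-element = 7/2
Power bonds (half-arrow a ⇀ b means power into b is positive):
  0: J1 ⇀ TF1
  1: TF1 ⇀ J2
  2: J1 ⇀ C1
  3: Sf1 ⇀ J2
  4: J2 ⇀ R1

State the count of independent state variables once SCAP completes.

β3 stroke at Sf1  (Sf1: flow source, stroke at near end)
β2 stroke at J1  (C1: C, integral causality)
β0 stroke at TF1  (J1: bond 2 brought effort, rest push out)
β1 stroke at J2  (TF1: transformer flips bond 0)
β4 stroke at R1  (common-e at J2 fixed by 1)

1  (C1 all integral)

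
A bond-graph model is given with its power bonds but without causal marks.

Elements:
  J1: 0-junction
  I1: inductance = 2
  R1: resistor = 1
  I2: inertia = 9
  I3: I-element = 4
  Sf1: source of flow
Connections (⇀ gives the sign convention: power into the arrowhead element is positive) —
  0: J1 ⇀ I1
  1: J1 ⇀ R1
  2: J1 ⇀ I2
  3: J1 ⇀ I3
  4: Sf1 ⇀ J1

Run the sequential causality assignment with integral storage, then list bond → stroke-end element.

bond 0 |I1
bond 1 |J1
bond 2 |I2
bond 3 |I3
bond 4 |Sf1

#4 stroke→Sf1  (Sf1 (Sf) sets flow on bond)
#0 stroke→I1  (I1 outputs flow p/I1)
#2 stroke→I2  (I2 integral (f out))
#3 stroke→I3  (prefer integral on I3)
#1 stroke→J1  (J1 needs exactly one e-in)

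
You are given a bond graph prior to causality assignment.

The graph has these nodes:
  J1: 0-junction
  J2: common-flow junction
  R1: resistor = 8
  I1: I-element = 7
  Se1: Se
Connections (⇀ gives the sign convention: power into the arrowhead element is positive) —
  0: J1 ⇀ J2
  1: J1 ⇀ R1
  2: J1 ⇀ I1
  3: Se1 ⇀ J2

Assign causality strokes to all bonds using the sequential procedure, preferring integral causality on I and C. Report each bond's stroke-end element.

β0 |J1
β1 |R1
β2 |I1
β3 |J2

#3 stroke→J2  (source Se1 imposes e)
#0 stroke→J1  (J2 needs exactly one f-in)
#1 stroke→R1  (common-e at J1 fixed by 0)
#2 stroke→I1  (common-e at J1 fixed by 0)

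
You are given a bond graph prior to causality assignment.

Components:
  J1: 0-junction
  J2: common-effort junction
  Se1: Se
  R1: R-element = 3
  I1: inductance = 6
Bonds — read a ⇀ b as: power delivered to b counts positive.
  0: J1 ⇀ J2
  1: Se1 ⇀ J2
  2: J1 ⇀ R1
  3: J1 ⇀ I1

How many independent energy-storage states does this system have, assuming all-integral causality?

b1 stroke at J2  (Se1 (Se) sets effort on bond)
b0 stroke at J1  (common-e at J2 fixed by 1)
b2 stroke at R1  (J1: bond 0 brought effort, rest push out)
b3 stroke at I1  (common-e at J1 fixed by 0)

1  (I1 all integral)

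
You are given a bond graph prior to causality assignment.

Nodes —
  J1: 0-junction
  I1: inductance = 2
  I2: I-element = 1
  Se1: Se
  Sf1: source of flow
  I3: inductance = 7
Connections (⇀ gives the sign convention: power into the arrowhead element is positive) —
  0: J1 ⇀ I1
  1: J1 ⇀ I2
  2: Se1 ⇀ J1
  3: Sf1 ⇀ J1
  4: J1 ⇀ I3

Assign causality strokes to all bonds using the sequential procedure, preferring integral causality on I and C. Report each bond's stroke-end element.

b2 stroke at J1  (source Se1 imposes e)
b3 stroke at Sf1  (Sf1 fixes flow; stroke at Sf1)
b0 stroke at I1  (J1 effort already set via bond 2)
b1 stroke at I2  (J1: bond 2 brought effort, rest push out)
b4 stroke at I3  (0-jn J1 has e-setter on 2)

#0 |I1
#1 |I2
#2 |J1
#3 |Sf1
#4 |I3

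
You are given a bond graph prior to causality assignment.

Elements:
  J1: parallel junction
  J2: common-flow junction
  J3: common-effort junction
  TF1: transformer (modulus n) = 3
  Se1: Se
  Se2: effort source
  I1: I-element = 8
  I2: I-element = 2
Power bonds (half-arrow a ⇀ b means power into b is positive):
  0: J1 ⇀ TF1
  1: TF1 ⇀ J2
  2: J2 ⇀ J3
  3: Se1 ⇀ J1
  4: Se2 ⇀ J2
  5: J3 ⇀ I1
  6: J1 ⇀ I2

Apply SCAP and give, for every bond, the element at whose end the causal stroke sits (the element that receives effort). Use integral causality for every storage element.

#0 →TF1
#1 →J2
#2 →J3
#3 →J1
#4 →J2
#5 →I1
#6 →I2

bond 3 stroke→J1  (Se1: effort source, stroke at far end)
bond 4 stroke→J2  (Se2 (Se) sets effort on bond)
bond 0 stroke→TF1  (J1: bond 3 brought effort, rest push out)
bond 6 stroke→I2  (0-jn J1 has e-setter on 3)
bond 1 stroke→J2  (through TF1, causality passes straight; one stroke at TF1)
bond 2 stroke→J3  (J2: last free bond brings flow in)
bond 5 stroke→I1  (J3 effort already set via bond 2)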